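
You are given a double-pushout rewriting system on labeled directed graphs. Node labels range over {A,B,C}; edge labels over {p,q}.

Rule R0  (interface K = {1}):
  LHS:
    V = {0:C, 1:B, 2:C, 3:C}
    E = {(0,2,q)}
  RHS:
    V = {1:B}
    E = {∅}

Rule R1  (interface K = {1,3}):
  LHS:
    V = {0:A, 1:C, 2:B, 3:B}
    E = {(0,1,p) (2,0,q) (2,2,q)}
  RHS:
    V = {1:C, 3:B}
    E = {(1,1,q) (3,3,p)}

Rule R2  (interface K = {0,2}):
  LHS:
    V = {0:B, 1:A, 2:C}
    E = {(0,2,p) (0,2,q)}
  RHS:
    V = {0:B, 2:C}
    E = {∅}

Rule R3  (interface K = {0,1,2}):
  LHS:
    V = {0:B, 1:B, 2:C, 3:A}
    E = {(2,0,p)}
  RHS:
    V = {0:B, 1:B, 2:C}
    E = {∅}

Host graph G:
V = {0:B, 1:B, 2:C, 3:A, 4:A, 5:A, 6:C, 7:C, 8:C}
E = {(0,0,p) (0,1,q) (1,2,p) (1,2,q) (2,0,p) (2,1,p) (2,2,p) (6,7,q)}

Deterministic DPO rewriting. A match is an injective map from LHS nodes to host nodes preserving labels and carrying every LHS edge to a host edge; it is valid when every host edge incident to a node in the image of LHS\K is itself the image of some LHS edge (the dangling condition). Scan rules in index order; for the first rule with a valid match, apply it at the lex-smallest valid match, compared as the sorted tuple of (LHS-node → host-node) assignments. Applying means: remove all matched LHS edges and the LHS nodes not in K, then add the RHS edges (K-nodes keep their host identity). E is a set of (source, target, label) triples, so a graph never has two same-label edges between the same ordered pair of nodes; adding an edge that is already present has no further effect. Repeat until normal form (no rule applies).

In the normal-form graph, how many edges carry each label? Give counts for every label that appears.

[0] host  ⇒  9 nodes, 8 edges  {0-p->0 0-q->1 1-p->2 1-q->2 2-p->0 2-p->1 2-p->2 6-q->7}
[1] R0 @ {0↦6, 1↦0, 2↦7, 3↦8}  ⇒  6 nodes, 7 edges  {0-p->0 0-q->1 1-p->2 1-q->2 2-p->0 2-p->1 2-p->2}
[2] R2 @ {0↦1, 1↦3, 2↦2}  ⇒  5 nodes, 5 edges  {0-p->0 0-q->1 2-p->0 2-p->1 2-p->2}
[3] R3 @ {0↦0, 1↦1, 2↦2, 3↦4}  ⇒  4 nodes, 4 edges  {0-p->0 0-q->1 2-p->1 2-p->2}
[4] R3 @ {0↦1, 1↦0, 2↦2, 3↦5}  ⇒  3 nodes, 3 edges  {0-p->0 0-q->1 2-p->2}
final graph: no rule applies after step 4
NF edges: [(0, 0, 'p'), (0, 1, 'q'), (2, 2, 'p')]

Answer: p:2 q:1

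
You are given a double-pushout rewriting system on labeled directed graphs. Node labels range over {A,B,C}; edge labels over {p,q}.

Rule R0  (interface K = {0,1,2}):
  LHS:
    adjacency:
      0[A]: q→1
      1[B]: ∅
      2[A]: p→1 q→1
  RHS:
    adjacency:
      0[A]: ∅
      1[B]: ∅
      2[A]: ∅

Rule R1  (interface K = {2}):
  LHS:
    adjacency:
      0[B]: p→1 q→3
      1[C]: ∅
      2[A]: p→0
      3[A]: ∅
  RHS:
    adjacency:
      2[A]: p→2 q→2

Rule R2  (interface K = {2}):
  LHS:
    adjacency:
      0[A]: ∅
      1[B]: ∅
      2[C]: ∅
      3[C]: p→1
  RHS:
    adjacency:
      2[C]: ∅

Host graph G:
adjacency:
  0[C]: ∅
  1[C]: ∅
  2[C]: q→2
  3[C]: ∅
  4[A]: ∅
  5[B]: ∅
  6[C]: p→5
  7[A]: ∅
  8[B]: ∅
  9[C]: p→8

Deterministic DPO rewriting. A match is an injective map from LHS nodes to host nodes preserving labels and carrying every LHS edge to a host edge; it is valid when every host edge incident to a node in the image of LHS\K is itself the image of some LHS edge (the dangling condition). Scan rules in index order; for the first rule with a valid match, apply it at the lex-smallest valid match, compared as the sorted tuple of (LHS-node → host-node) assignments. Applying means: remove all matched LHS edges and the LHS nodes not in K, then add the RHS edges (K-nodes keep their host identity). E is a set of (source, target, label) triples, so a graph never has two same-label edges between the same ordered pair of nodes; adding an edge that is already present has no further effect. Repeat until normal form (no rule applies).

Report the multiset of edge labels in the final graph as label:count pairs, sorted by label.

initial: |V|=10 |E|=3  E = 2-q->2 6-p->5 9-p->8
step 1: apply R2 at {0↦4, 1↦5, 2↦0, 3↦6}  → |V|=7 |E|=2  E = 2-q->2 9-p->8
step 2: apply R2 at {0↦7, 1↦8, 2↦0, 3↦9}  → |V|=4 |E|=1  E = 2-q->2
normal form: no rule applies after step 2
NF edges: [(2, 2, 'q')]

Answer: q:1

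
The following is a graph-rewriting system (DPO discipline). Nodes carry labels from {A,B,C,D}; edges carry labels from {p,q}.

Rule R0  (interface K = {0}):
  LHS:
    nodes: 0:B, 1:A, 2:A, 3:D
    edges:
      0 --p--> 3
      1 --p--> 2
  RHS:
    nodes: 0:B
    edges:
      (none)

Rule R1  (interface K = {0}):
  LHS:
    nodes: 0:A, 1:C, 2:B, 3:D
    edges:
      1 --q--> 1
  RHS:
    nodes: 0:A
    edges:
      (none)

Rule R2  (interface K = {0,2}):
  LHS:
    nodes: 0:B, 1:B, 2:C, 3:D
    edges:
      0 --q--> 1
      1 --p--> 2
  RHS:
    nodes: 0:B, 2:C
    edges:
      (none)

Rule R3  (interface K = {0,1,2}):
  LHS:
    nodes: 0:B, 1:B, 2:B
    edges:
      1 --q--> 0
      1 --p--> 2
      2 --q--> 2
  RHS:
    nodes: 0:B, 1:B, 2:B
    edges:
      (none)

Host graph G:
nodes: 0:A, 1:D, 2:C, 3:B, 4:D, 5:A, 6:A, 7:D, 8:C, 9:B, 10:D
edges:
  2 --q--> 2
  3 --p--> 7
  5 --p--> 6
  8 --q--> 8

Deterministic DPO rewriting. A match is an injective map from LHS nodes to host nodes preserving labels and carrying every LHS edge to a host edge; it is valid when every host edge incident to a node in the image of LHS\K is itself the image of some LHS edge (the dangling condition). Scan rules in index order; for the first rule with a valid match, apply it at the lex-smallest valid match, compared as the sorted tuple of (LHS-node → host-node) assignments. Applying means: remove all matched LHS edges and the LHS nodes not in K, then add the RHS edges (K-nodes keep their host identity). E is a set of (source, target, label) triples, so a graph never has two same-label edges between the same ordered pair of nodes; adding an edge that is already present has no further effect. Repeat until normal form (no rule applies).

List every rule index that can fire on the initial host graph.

R0: 1 valid match — {0↦3, 1↦5, 2↦6, 3↦7}
R1: 18 valid matches — {0↦0, 1↦2, 2↦9, 3↦1}, {0↦0, 1↦2, 2↦9, 3↦4}, {0↦0, 1↦2, 2↦9, 3↦10} (+15 more)
R2: no valid match — LHS pattern not found
R3: no valid match — LHS pattern not found

Answer: [R0,R1]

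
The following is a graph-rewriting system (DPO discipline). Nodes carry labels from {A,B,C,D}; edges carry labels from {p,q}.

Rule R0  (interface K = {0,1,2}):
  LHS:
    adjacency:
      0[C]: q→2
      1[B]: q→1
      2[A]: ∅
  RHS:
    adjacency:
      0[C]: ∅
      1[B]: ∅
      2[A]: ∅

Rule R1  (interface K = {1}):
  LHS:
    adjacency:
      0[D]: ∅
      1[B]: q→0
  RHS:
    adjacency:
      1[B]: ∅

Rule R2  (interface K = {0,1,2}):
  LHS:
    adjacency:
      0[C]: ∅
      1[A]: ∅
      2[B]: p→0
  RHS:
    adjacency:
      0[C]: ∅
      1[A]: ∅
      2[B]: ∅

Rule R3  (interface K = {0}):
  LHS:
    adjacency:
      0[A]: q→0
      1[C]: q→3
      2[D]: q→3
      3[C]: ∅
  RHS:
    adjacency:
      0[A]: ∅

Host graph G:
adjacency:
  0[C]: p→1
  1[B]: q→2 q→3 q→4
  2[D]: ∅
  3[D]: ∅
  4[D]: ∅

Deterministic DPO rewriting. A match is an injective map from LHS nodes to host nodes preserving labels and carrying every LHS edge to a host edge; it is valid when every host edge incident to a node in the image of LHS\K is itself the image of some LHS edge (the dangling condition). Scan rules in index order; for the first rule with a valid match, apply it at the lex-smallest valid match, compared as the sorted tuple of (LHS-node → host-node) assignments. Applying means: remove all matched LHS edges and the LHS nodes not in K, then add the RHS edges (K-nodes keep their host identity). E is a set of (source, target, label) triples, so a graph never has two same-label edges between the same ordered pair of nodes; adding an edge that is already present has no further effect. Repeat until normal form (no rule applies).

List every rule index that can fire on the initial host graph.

R0: no valid match — LHS pattern not found
R1: 3 valid matches — {0↦2, 1↦1}, {0↦3, 1↦1}, {0↦4, 1↦1}
R2: no valid match — LHS pattern not found
R3: no valid match — LHS pattern not found

Answer: [R1]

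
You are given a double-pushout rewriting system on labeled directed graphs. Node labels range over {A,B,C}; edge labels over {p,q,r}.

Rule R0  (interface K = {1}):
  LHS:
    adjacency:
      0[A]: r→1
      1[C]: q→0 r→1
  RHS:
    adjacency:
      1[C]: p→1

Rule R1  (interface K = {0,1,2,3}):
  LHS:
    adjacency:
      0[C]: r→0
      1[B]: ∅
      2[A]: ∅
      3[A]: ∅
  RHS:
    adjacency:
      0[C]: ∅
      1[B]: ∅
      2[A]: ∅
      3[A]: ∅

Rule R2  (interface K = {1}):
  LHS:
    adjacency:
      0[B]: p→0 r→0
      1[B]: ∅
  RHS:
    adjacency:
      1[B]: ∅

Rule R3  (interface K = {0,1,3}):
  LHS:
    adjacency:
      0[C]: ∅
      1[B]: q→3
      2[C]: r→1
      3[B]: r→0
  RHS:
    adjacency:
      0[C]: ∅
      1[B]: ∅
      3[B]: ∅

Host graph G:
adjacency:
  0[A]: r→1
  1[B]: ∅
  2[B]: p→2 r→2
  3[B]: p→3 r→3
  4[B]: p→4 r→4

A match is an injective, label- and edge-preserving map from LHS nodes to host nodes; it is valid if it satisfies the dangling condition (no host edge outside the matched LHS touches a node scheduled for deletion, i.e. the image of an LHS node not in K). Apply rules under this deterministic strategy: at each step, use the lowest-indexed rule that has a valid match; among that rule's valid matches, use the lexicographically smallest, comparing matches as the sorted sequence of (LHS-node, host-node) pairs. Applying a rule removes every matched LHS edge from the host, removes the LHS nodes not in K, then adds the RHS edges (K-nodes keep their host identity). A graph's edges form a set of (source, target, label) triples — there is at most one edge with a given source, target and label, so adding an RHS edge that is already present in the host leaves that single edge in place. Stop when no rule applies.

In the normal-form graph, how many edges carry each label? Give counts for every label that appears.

[0] host  ⇒  5 nodes, 7 edges  {0-r->1 2-p->2 2-r->2 3-p->3 3-r->3 4-p->4 4-r->4}
[1] R2 @ {0↦2, 1↦1}  ⇒  4 nodes, 5 edges  {0-r->1 3-p->3 3-r->3 4-p->4 4-r->4}
[2] R2 @ {0↦3, 1↦1}  ⇒  3 nodes, 3 edges  {0-r->1 4-p->4 4-r->4}
[3] R2 @ {0↦4, 1↦1}  ⇒  2 nodes, 1 edges  {0-r->1}
final graph: no rule applies after step 3
NF edges: [(0, 1, 'r')]

Answer: r:1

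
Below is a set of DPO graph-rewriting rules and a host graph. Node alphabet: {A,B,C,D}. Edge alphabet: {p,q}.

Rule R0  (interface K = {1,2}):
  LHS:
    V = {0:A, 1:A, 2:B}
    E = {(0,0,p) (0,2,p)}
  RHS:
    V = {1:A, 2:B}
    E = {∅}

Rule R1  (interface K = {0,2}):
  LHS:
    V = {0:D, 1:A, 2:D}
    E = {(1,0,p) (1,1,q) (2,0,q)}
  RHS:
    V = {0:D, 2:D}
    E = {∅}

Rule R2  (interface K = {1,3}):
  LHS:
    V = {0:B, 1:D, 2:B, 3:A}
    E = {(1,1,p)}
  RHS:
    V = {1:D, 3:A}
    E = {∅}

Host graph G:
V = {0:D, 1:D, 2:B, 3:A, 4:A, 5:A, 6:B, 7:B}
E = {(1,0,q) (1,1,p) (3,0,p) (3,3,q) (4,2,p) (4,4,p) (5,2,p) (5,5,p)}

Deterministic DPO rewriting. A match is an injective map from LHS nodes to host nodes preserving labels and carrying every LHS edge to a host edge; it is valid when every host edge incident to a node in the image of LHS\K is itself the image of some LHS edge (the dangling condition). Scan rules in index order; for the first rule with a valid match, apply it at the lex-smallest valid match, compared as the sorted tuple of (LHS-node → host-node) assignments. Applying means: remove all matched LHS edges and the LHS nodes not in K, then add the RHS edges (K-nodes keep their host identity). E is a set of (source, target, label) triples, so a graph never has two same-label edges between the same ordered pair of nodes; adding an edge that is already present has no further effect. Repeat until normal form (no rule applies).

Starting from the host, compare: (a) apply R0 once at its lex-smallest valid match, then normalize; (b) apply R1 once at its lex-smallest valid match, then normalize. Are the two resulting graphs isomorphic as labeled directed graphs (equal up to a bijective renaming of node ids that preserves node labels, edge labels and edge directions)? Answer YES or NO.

branch R0-first: apply at {0↦4, 1↦3, 2↦2} → |E|=6, then 2 more step(s) → NF |V|=5 |E|=1 V={0:D, 1:D, 2:B, 6:B, 7:B} E=1-p->1
branch R1-first: apply at {0↦0, 1↦3, 2↦1} → |E|=5, then 2 more step(s) → NF |V|=4 |E|=2 V={0:D, 1:D, 2:B, 5:A} E=5-p->2 5-p->5
graphs not isomorphic

Answer: NO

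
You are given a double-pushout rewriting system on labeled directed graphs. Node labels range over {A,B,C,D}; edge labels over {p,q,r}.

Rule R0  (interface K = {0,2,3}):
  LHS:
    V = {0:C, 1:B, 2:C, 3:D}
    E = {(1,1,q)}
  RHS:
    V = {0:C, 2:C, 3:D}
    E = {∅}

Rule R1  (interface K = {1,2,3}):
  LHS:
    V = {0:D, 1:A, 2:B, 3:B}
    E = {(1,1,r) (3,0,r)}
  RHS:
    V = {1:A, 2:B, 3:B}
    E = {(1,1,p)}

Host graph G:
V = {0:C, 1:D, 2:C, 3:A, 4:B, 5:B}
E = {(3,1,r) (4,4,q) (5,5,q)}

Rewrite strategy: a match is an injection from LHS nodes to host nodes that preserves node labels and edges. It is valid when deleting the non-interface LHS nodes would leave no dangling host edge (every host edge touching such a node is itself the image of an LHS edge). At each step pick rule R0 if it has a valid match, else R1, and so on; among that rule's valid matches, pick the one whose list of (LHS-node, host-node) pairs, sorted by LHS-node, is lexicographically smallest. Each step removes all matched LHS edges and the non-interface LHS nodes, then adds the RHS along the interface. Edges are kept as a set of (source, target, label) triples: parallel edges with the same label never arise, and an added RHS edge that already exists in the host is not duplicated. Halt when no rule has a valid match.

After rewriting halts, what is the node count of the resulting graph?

initial: |V|=6 |E|=3  E = 3-r->1 4-q->4 5-q->5
step 1: apply R0 at {0↦0, 1↦4, 2↦2, 3↦1}  → |V|=5 |E|=2  E = 3-r->1 5-q->5
step 2: apply R0 at {0↦0, 1↦5, 2↦2, 3↦1}  → |V|=4 |E|=1  E = 3-r->1
normal form: no rule applies after step 2
NF nodes: {0:C, 1:D, 2:C, 3:A}

Answer: 4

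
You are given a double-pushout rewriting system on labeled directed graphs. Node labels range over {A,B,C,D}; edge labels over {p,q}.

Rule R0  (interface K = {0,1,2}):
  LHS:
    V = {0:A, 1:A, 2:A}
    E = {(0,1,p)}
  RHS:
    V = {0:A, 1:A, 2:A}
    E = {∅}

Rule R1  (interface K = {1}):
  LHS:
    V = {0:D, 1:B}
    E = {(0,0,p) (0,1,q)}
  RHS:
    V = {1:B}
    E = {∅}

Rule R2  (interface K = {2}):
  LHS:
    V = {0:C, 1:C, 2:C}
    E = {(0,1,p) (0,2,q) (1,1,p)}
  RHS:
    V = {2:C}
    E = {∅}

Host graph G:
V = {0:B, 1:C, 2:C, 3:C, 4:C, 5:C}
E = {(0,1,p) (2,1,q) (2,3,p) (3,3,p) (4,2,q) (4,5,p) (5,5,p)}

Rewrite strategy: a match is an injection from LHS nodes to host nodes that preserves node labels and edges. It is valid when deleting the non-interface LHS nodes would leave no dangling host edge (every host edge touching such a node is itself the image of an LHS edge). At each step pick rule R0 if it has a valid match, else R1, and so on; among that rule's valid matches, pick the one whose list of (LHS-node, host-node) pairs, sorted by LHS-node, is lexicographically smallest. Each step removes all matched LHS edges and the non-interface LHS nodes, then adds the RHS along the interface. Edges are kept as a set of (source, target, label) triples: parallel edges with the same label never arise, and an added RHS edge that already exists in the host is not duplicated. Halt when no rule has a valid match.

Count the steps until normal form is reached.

[0] host  ⇒  6 nodes, 7 edges  {0-p->1 2-q->1 2-p->3 3-p->3 4-q->2 4-p->5 5-p->5}
[1] R2 @ {0↦4, 1↦5, 2↦2}  ⇒  4 nodes, 4 edges  {0-p->1 2-q->1 2-p->3 3-p->3}
[2] R2 @ {0↦2, 1↦3, 2↦1}  ⇒  2 nodes, 1 edges  {0-p->1}
halt: no rule applies after step 2

Answer: 2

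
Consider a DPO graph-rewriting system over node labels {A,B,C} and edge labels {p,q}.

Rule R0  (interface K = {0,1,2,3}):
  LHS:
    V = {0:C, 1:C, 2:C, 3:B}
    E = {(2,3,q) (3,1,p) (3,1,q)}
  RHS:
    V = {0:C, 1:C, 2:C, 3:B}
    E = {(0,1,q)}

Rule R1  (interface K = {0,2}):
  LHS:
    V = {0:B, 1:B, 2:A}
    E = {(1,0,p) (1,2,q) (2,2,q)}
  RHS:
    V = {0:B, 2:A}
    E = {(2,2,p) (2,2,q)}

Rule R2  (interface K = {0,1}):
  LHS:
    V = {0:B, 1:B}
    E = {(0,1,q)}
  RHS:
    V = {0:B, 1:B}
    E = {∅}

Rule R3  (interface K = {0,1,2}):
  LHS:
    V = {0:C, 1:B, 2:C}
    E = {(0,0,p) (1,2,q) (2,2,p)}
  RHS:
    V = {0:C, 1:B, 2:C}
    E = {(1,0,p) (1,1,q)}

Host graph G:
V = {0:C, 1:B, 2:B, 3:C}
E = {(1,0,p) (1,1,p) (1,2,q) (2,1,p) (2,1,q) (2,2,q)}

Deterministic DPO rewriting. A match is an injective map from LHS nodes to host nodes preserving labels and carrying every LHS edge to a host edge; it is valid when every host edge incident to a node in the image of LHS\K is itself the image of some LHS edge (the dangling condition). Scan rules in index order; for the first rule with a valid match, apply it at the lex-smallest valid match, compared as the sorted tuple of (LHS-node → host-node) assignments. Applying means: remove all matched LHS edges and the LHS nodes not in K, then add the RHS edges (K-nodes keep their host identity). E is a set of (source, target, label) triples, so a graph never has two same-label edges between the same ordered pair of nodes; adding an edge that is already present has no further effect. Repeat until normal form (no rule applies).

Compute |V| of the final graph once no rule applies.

initial: |V|=4 |E|=6  E = 1-p->0 1-p->1 1-q->2 2-p->1 2-q->1 2-q->2
step 1: apply R2 at {0↦1, 1↦2}  → |V|=4 |E|=5  E = 1-p->0 1-p->1 2-p->1 2-q->1 2-q->2
step 2: apply R2 at {0↦2, 1↦1}  → |V|=4 |E|=4  E = 1-p->0 1-p->1 2-p->1 2-q->2
normal form: no rule applies after step 2
NF nodes: {0:C, 1:B, 2:B, 3:C}

Answer: 4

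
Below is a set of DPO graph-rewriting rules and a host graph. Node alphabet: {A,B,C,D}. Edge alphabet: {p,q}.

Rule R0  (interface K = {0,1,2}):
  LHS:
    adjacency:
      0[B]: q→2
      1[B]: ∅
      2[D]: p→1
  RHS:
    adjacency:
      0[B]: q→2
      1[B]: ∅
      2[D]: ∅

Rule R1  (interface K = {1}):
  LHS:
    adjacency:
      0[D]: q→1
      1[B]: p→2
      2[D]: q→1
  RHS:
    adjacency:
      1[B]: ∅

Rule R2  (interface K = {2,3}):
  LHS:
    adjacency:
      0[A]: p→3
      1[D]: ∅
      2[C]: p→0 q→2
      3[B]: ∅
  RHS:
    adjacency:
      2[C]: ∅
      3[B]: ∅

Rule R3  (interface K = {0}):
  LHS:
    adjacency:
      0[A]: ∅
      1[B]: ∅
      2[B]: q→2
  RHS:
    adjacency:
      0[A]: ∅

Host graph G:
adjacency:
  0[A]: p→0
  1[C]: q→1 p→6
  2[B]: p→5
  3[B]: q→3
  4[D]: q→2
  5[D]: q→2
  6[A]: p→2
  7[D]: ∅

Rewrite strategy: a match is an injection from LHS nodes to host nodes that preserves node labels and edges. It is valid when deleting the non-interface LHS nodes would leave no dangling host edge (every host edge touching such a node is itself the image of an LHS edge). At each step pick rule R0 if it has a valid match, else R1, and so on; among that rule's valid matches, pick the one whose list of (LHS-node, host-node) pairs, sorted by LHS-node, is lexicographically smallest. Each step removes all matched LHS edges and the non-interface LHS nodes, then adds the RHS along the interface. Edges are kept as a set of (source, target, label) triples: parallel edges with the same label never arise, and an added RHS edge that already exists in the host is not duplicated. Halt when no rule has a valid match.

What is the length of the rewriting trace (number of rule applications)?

Answer: 3

Rewrite trace:
start.  V:8 E:8  edges: 0-p->0 1-q->1 1-p->6 2-p->5 3-q->3 4-q->2 5-q->2 6-p->2
1. fire R1 via {0↦4, 1↦2, 2↦5}  →  V:6 E:5  edges: 0-p->0 1-q->1 1-p->6 3-q->3 6-p->2
2. fire R2 via {0↦6, 1↦7, 2↦1, 3↦2}  →  V:4 E:2  edges: 0-p->0 3-q->3
3. fire R3 via {0↦0, 1↦2, 2↦3}  →  V:2 E:1  edges: 0-p->0
final graph: no rule applies after step 3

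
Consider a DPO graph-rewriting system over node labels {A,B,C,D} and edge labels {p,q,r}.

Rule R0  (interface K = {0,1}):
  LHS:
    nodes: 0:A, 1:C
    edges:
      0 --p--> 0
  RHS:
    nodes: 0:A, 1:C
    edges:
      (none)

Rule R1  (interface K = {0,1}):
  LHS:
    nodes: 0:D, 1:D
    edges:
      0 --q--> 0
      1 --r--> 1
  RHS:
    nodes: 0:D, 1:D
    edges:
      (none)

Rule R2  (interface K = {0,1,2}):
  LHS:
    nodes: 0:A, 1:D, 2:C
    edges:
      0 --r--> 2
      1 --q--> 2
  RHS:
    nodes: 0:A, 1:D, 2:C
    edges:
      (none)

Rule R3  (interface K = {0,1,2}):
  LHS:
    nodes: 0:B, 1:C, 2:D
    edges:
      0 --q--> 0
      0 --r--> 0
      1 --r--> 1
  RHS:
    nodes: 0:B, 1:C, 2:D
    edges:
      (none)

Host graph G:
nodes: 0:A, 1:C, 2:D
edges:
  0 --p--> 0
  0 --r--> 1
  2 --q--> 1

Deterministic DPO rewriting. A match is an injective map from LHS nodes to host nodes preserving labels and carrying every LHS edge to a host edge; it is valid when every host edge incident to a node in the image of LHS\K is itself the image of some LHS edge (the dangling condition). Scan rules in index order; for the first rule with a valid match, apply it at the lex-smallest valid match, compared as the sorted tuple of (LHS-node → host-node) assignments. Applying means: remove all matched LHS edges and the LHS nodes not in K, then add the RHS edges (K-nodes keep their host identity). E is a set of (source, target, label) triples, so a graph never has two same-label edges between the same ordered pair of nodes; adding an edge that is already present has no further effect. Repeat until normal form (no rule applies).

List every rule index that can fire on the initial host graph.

Answer: [R0,R2]

Steps:
R0: 1 valid match — {0↦0, 1↦1}
R1: no valid match — LHS pattern not found
R2: 1 valid match — {0↦0, 1↦2, 2↦1}
R3: no valid match — LHS pattern not found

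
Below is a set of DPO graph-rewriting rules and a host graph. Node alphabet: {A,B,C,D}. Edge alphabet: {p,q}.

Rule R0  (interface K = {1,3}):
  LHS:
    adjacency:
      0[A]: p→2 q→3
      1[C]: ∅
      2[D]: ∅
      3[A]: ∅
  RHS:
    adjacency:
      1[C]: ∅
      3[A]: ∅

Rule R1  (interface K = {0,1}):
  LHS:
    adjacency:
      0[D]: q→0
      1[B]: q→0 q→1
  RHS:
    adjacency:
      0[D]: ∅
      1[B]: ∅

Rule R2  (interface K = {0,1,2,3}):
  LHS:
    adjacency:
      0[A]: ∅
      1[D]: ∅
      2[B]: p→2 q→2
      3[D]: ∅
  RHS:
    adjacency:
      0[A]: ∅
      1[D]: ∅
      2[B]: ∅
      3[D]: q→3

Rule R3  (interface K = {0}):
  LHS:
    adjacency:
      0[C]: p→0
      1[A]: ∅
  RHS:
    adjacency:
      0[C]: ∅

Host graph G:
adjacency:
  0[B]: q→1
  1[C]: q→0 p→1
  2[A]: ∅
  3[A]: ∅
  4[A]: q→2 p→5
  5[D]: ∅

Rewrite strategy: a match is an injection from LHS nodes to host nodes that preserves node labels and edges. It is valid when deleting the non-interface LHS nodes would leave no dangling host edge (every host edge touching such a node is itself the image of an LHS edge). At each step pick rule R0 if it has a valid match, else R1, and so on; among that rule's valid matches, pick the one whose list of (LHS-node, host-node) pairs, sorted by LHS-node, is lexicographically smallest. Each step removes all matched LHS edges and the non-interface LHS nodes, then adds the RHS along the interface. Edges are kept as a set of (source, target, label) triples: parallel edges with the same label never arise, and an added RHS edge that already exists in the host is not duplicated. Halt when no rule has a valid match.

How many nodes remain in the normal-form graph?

initial: |V|=6 |E|=5  E = 0-q->1 1-q->0 1-p->1 4-q->2 4-p->5
step 1: apply R0 at {0↦4, 1↦1, 2↦5, 3↦2}  → |V|=4 |E|=3  E = 0-q->1 1-q->0 1-p->1
step 2: apply R3 at {0↦1, 1↦2}  → |V|=3 |E|=2  E = 0-q->1 1-q->0
final graph: no rule applies after step 2
NF nodes: {0:B, 1:C, 3:A}

Answer: 3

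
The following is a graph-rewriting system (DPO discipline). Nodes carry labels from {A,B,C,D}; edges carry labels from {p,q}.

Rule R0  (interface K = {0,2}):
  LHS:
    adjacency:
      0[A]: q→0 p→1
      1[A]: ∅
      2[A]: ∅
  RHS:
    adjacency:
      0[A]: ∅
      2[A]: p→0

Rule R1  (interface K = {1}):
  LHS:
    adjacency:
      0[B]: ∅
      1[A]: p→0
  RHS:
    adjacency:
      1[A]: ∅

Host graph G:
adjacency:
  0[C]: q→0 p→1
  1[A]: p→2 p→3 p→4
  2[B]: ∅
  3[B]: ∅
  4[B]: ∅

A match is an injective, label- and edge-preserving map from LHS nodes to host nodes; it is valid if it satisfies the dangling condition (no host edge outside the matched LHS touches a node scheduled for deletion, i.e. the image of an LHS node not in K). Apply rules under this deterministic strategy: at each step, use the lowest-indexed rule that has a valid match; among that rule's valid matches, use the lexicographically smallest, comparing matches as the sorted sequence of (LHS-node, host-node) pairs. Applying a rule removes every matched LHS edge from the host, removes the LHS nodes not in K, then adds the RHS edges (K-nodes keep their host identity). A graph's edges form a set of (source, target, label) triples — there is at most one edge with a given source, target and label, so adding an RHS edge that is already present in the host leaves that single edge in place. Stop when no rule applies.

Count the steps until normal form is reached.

start.  V:5 E:5  edges: 0-q->0 0-p->1 1-p->2 1-p->3 1-p->4
1. fire R1 via {0↦2, 1↦1}  →  V:4 E:4  edges: 0-q->0 0-p->1 1-p->3 1-p->4
2. fire R1 via {0↦3, 1↦1}  →  V:3 E:3  edges: 0-q->0 0-p->1 1-p->4
3. fire R1 via {0↦4, 1↦1}  →  V:2 E:2  edges: 0-q->0 0-p->1
final graph: no rule applies after step 3

Answer: 3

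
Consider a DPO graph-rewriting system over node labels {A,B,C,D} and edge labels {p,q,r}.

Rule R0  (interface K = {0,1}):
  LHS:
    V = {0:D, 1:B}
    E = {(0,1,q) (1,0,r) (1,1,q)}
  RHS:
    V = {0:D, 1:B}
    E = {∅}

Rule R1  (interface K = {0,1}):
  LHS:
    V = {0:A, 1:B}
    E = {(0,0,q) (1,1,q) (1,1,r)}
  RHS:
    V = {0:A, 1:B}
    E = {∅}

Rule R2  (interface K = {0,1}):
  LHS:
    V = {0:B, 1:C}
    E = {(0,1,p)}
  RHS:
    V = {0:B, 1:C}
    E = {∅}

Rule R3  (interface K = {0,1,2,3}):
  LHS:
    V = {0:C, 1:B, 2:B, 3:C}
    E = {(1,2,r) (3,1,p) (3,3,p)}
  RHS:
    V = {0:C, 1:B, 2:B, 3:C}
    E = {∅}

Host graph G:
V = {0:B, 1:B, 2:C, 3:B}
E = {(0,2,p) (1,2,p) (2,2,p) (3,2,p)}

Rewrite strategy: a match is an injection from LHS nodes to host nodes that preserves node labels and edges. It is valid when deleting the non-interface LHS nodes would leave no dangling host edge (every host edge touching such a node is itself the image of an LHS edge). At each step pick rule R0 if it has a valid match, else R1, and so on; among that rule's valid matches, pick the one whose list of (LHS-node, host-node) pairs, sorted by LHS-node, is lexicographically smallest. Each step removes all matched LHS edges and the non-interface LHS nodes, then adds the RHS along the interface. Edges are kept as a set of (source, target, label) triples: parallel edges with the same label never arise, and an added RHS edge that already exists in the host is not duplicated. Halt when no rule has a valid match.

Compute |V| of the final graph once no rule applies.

start.  V:4 E:4  edges: 0-p->2 1-p->2 2-p->2 3-p->2
1. fire R2 via {0↦0, 1↦2}  →  V:4 E:3  edges: 1-p->2 2-p->2 3-p->2
2. fire R2 via {0↦1, 1↦2}  →  V:4 E:2  edges: 2-p->2 3-p->2
3. fire R2 via {0↦3, 1↦2}  →  V:4 E:1  edges: 2-p->2
final graph: no rule applies after step 3
NF nodes: {0:B, 1:B, 2:C, 3:B}

Answer: 4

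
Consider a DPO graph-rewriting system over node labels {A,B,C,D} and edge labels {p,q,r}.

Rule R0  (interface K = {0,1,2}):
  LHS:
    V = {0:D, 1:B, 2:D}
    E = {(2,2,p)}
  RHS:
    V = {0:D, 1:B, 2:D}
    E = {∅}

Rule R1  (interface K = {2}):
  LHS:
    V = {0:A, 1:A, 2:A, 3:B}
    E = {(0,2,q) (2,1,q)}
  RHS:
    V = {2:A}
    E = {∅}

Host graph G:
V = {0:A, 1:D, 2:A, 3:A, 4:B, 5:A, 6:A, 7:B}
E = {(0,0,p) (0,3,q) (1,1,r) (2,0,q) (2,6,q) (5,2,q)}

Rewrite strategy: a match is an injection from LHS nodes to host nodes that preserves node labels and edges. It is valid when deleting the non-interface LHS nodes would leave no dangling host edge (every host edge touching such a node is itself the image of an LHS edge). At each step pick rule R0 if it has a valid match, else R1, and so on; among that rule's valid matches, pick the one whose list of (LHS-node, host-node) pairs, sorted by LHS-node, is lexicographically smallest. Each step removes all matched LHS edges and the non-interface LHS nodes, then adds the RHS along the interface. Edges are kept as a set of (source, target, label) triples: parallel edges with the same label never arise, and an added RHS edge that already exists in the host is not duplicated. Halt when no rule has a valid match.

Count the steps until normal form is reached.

Answer: 2

Rewrite trace:
start.  V:8 E:6  edges: 0-p->0 0-q->3 1-r->1 2-q->0 2-q->6 5-q->2
1. fire R1 via {0↦5, 1↦6, 2↦2, 3↦4}  →  V:5 E:4  edges: 0-p->0 0-q->3 1-r->1 2-q->0
2. fire R1 via {0↦2, 1↦3, 2↦0, 3↦7}  →  V:2 E:2  edges: 0-p->0 1-r->1
halt: no rule applies after step 2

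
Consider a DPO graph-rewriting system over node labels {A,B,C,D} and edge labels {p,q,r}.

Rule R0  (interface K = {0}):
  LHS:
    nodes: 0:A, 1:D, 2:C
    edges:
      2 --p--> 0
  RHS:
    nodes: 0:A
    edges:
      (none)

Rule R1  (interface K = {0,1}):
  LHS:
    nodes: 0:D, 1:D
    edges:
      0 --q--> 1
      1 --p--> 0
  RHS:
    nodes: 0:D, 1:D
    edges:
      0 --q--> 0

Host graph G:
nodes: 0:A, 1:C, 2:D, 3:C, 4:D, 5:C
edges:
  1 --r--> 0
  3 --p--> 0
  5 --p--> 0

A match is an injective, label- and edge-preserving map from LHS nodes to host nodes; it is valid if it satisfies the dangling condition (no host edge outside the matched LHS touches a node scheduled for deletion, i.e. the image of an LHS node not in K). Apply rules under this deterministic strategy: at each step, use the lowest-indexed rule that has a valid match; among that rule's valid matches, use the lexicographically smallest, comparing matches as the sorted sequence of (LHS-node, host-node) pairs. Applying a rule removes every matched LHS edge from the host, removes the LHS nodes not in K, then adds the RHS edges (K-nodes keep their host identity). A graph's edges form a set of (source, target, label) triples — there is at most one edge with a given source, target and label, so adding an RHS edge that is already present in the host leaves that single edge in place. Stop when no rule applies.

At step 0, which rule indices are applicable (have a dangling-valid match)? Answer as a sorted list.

Answer: [R0]

Derivation:
R0: 4 valid matches — {0↦0, 1↦2, 2↦3}, {0↦0, 1↦2, 2↦5}, {0↦0, 1↦4, 2↦3} (+1 more)
R1: no valid match — LHS pattern not found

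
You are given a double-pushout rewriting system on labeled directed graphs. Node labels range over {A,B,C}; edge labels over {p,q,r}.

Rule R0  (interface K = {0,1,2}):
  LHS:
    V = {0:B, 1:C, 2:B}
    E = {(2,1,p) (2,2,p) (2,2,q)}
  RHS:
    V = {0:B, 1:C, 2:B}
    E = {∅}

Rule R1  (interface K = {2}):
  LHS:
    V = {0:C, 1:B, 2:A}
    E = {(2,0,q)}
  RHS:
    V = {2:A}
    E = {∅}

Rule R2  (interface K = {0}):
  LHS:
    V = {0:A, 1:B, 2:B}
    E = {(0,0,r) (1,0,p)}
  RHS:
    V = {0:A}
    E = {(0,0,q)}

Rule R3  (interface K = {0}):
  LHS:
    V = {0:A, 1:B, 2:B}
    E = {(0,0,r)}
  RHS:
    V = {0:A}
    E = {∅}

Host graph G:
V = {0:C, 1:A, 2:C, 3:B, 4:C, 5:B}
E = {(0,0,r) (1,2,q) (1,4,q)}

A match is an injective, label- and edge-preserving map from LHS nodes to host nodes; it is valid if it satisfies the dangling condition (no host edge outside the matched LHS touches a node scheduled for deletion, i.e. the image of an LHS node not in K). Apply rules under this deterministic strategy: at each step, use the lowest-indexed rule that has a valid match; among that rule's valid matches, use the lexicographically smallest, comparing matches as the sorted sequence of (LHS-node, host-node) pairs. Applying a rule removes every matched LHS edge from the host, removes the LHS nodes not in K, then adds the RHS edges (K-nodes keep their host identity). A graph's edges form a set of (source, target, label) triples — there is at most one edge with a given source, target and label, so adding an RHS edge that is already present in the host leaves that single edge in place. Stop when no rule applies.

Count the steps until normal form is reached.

start.  V:6 E:3  edges: 0-r->0 1-q->2 1-q->4
1. fire R1 via {0↦2, 1↦3, 2↦1}  →  V:4 E:2  edges: 0-r->0 1-q->4
2. fire R1 via {0↦4, 1↦5, 2↦1}  →  V:2 E:1  edges: 0-r->0
normal form: no rule applies after step 2

Answer: 2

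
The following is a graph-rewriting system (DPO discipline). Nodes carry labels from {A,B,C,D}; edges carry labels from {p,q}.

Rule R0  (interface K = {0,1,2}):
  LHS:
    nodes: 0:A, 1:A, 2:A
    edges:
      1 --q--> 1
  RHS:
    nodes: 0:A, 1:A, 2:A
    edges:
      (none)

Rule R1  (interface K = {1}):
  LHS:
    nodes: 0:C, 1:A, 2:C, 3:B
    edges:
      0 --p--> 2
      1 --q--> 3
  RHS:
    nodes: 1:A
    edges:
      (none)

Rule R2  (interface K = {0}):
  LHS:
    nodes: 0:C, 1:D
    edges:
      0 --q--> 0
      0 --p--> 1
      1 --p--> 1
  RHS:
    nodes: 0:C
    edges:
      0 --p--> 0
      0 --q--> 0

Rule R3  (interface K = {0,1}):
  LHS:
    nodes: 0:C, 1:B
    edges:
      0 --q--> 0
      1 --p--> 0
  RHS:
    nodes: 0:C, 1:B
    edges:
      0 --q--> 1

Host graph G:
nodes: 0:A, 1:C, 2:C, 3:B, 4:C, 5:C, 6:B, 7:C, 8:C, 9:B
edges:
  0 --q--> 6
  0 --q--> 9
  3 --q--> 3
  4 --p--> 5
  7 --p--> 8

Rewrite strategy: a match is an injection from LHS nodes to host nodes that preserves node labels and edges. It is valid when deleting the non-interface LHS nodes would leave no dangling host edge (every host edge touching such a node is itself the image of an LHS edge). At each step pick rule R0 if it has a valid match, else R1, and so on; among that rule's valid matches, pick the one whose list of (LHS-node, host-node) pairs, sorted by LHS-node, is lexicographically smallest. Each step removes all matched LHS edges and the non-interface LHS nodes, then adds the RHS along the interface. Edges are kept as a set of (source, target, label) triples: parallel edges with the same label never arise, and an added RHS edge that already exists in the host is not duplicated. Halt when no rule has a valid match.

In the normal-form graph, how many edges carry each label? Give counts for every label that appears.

Answer: q:1

Steps:
[0] host  ⇒  10 nodes, 5 edges  {0-q->6 0-q->9 3-q->3 4-p->5 7-p->8}
[1] R1 @ {0↦4, 1↦0, 2↦5, 3↦6}  ⇒  7 nodes, 3 edges  {0-q->9 3-q->3 7-p->8}
[2] R1 @ {0↦7, 1↦0, 2↦8, 3↦9}  ⇒  4 nodes, 1 edges  {3-q->3}
final graph: no rule applies after step 2
NF edges: [(3, 3, 'q')]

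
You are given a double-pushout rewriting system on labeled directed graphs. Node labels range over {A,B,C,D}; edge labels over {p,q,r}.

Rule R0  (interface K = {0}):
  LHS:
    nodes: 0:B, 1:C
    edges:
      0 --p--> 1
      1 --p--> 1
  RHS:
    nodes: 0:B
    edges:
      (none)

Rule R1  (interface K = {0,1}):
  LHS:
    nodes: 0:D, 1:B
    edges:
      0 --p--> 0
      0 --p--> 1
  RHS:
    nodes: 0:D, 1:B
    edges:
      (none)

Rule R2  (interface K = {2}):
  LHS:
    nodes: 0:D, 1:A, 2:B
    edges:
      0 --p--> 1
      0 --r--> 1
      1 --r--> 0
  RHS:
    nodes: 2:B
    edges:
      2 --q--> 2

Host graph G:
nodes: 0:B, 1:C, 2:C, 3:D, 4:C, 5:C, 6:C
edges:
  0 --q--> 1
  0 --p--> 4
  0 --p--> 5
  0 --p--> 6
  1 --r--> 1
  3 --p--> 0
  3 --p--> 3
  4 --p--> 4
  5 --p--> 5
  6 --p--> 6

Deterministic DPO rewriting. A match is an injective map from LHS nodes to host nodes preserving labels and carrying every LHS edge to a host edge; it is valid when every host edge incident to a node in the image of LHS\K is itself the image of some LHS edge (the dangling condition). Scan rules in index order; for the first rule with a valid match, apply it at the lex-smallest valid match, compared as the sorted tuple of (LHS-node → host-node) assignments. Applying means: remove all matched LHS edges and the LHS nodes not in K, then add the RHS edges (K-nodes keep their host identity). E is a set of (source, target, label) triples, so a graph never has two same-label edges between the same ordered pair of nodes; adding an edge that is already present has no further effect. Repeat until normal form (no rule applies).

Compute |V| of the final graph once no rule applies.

start.  V:7 E:10  edges: 0-q->1 0-p->4 0-p->5 0-p->6 1-r->1 3-p->0 3-p->3 4-p->4 5-p->5 6-p->6
1. fire R0 via {0↦0, 1↦4}  →  V:6 E:8  edges: 0-q->1 0-p->5 0-p->6 1-r->1 3-p->0 3-p->3 5-p->5 6-p->6
2. fire R0 via {0↦0, 1↦5}  →  V:5 E:6  edges: 0-q->1 0-p->6 1-r->1 3-p->0 3-p->3 6-p->6
3. fire R0 via {0↦0, 1↦6}  →  V:4 E:4  edges: 0-q->1 1-r->1 3-p->0 3-p->3
4. fire R1 via {0↦3, 1↦0}  →  V:4 E:2  edges: 0-q->1 1-r->1
halt: no rule applies after step 4
NF nodes: {0:B, 1:C, 2:C, 3:D}

Answer: 4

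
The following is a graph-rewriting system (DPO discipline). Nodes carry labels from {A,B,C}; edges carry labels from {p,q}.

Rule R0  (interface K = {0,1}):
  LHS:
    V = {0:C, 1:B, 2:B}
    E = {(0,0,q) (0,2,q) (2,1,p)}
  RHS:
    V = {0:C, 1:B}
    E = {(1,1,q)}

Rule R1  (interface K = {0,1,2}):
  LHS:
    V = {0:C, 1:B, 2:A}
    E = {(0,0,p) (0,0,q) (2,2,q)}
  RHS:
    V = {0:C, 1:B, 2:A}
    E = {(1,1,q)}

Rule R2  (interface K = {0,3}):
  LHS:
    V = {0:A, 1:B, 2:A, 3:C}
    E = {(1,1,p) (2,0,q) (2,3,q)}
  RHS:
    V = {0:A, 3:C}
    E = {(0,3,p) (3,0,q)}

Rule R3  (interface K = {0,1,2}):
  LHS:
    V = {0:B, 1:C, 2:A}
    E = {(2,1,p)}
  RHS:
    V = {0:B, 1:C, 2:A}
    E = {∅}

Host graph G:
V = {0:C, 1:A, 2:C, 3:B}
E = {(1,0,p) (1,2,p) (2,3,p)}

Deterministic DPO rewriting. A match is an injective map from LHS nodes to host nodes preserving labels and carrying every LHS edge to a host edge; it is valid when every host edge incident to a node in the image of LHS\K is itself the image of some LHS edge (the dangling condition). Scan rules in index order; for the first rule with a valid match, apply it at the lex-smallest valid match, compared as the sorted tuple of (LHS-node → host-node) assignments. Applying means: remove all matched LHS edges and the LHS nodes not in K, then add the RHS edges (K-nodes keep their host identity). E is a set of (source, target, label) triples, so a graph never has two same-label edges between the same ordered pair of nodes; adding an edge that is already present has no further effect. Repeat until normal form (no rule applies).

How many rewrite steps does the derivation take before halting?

initial: |V|=4 |E|=3  E = 1-p->0 1-p->2 2-p->3
step 1: apply R3 at {0↦3, 1↦0, 2↦1}  → |V|=4 |E|=2  E = 1-p->2 2-p->3
step 2: apply R3 at {0↦3, 1↦2, 2↦1}  → |V|=4 |E|=1  E = 2-p->3
halt: no rule applies after step 2

Answer: 2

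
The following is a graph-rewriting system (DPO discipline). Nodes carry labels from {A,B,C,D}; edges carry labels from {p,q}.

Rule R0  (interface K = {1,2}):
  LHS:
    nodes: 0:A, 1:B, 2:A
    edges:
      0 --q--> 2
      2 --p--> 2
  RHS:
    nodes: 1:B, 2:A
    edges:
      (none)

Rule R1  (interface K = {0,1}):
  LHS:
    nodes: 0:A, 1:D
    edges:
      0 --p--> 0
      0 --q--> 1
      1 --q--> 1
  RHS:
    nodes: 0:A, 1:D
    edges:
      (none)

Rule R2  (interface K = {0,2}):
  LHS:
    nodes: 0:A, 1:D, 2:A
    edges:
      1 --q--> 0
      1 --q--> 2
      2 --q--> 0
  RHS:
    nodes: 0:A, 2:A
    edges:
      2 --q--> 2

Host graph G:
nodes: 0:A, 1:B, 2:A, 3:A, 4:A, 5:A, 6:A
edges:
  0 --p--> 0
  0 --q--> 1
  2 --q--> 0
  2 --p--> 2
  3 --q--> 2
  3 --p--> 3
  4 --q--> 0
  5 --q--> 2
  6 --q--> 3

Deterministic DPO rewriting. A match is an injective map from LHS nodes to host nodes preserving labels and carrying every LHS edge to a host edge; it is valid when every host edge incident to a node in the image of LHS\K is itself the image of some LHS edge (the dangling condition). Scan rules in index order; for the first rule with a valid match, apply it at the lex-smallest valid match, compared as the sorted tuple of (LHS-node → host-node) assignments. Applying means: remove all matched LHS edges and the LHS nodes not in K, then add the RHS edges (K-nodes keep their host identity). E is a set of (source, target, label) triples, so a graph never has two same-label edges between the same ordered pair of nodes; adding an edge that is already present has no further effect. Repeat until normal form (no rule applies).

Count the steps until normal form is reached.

initial: |V|=7 |E|=9  E = 0-p->0 0-q->1 2-q->0 2-p->2 3-q->2 3-p->3 4-q->0 5-q->2 6-q->3
step 1: apply R0 at {0↦4, 1↦1, 2↦0}  → |V|=6 |E|=7  E = 0-q->1 2-q->0 2-p->2 3-q->2 3-p->3 5-q->2 6-q->3
step 2: apply R0 at {0↦5, 1↦1, 2↦2}  → |V|=5 |E|=5  E = 0-q->1 2-q->0 3-q->2 3-p->3 6-q->3
step 3: apply R0 at {0↦6, 1↦1, 2↦3}  → |V|=4 |E|=3  E = 0-q->1 2-q->0 3-q->2
halt: no rule applies after step 3

Answer: 3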